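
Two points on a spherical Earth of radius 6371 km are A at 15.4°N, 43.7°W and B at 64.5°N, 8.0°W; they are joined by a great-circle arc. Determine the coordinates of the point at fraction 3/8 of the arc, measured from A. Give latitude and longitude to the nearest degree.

≈ 35°N, 36°W

The haversine formula gives a central angle δ ≈ 0.956 rad (54.8°) between the endpoints.
Interpolate at f = 3/8 with slerp weights a = sin((1−f)δ)/sin δ ≈ 0.689, b = sin(fδ)/sin δ ≈ 0.430.
p = a·p₁ + b·p₂ ≈ (0.663, -0.484, 0.571); φ = arcsin(p_z) ≈ 34.79°, λ = atan2(p_y, p_x) ≈ -36.15°.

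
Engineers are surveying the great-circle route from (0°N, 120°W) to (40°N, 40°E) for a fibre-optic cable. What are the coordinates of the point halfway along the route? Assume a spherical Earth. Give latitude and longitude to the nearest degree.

≈ (59°N, 77°W)

Convert each endpoint to a unit vector on the sphere (x = cos φ cos λ, y = cos φ sin λ, z = sin φ).
The central angle between the endpoints is δ = arccos(p₁·p₂) ≈ 2.374 rad (136.0°).
Interpolate at f = 1/2 with slerp weights a = sin((1−f)δ)/sin δ ≈ 1.336, b = sin(fδ)/sin δ ≈ 1.336.
p = a·p₁ + b·p₂ ≈ (0.116, -0.499, 0.859); φ = arcsin(p_z) ≈ 59.17°, λ = atan2(p_y, p_x) ≈ -76.92°.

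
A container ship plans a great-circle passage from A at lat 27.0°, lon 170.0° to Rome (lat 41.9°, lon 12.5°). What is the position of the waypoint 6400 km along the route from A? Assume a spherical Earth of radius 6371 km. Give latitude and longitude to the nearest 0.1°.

≈ lat 73.9°, lon 104.0°

Write both endpoints as unit vectors p₁, p₂ with components (cos φ cos λ, cos φ sin λ, sin φ).
The central angle between the endpoints is δ = arccos(p₁·p₂) ≈ 1.885 rad (108.0°). The total great-circle distance is δ·R ≈ 1.885 × 6371 ≈ 12012 km, so the target fraction is f = 6400/12012 ≈ 0.533.
Interpolate at f ≈ 0.533 with slerp weights a = sin((1−f)δ)/sin δ ≈ 0.811, b = sin(fδ)/sin δ ≈ 0.888.
p = a·p₁ + b·p₂ ≈ (-0.067, 0.268, 0.961); φ = arcsin(p_z) ≈ 73.94°, λ = atan2(p_y, p_x) ≈ 103.98°.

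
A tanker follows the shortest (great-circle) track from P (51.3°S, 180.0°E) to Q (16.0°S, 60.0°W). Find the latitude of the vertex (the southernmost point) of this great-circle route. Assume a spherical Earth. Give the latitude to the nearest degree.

≈ 59°S

The great circle lies in the plane with unit normal n̂ = (p₁ × p₂)/|p₁ × p₂|.
Here n̂_z ≈ +0.522; the vertex latitude is φ_max = arccos|n̂_z| ≈ 58.5°.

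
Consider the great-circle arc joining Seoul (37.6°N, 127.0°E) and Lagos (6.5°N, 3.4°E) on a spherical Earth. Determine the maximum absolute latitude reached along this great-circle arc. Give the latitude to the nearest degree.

≈ 45°N

The great circle lies in the plane with unit normal n̂ = (p₁ × p₂)/|p₁ × p₂|.
Here n̂_z ≈ -0.705; the vertex latitude is φ_max = arccos|n̂_z| ≈ 45.2°.
Check via Clairaut: cos φ_max = |cos φ₁| · sin C = cos(37.6°)·sin(62.8°) ≈ 0.705, again giving ≈ 45.2°.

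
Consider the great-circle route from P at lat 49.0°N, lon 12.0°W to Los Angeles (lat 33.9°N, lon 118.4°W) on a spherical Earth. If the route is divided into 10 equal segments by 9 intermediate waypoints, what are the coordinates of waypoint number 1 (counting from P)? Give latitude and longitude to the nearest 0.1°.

≈ lat 52.8°N, lon 22.2°W

From cos δ = sin φ₁ sin φ₂ + cos φ₁ cos φ₂ cos Δλ, the central angle is δ ≈ 1.300 rad (74.5°).
Interpolate at f = 1/10 with slerp weights a = sin((1−f)δ)/sin δ ≈ 0.956, b = sin(fδ)/sin δ ≈ 0.135.
p = a·p₁ + b·p₂ ≈ (0.560, -0.229, 0.796); φ = arcsin(p_z) ≈ 52.77°, λ = atan2(p_y, p_x) ≈ -22.20°.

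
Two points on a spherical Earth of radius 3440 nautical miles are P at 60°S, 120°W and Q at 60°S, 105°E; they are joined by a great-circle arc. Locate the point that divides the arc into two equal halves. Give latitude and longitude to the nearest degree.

≈ 78°S, 172°E

The haversine formula gives a central angle δ ≈ 0.960 rad (55.0°) between the endpoints.
Interpolate at f = 1/2 with slerp weights a = sin((1−f)δ)/sin δ ≈ 0.564, b = sin(fδ)/sin δ ≈ 0.564.
p = a·p₁ + b·p₂ ≈ (-0.214, 0.028, -0.976); φ = arcsin(p_z) ≈ -77.54°, λ = atan2(p_y, p_x) ≈ 172.50°.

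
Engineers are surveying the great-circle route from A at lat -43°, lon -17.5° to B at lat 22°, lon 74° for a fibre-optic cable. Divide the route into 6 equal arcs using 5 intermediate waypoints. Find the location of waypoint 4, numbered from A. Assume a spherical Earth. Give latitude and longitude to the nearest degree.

≈ lat -2°, lon 48°

Convert each endpoint to a unit vector on the sphere (x = cos φ cos λ, y = cos φ sin λ, z = sin φ).
The central angle between the endpoints is δ = arccos(p₁·p₂) ≈ 1.848 rad (105.9°).
Interpolate at f = 4/6 with slerp weights a = sin((1−f)δ)/sin δ ≈ 0.601, b = sin(fδ)/sin δ ≈ 0.980.
p = a·p₁ + b·p₂ ≈ (0.669, 0.742, -0.042); φ = arcsin(p_z) ≈ -2.42°, λ = atan2(p_y, p_x) ≈ 47.93°.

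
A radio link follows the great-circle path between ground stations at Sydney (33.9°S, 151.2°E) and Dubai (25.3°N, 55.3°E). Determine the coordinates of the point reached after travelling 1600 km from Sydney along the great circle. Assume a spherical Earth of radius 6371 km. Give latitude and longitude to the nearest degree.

Convert each endpoint to a unit vector on the sphere (x = cos φ cos λ, y = cos φ sin λ, z = sin φ).
The central angle between the endpoints is δ = arccos(p₁·p₂) ≈ 1.892 rad (108.4°). The total great-circle distance is δ·R ≈ 1.892 × 6371 ≈ 12052 km, so the target fraction is f = 1600/12052 ≈ 0.133.
Interpolate at f ≈ 0.133 with slerp weights a = sin((1−f)δ)/sin δ ≈ 1.051, b = sin(fδ)/sin δ ≈ 0.262.
p = a·p₁ + b·p₂ ≈ (-0.630, 0.615, -0.474); φ = arcsin(p_z) ≈ -28.32°, λ = atan2(p_y, p_x) ≈ 135.68°.

≈ (28°S, 136°E)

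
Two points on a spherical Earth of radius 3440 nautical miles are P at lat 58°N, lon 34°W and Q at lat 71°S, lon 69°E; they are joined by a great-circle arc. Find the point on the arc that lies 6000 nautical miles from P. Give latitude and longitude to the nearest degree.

≈ lat 35°S, lon 11°E

From cos δ = sin φ₁ sin φ₂ + cos φ₁ cos φ₂ cos Δλ, the central angle is δ ≈ 2.569 rad (147.2°). The total great-circle distance is δ·R ≈ 2.569 × 3440 ≈ 8838 nmi, so the target fraction is f = 6000/8838 ≈ 0.679.
Interpolate at f ≈ 0.679 with slerp weights a = sin((1−f)δ)/sin δ ≈ 1.356, b = sin(fδ)/sin δ ≈ 1.819.
p = a·p₁ + b·p₂ ≈ (0.808, 0.151, -0.569); φ = arcsin(p_z) ≈ -34.71°, λ = atan2(p_y, p_x) ≈ 10.57°.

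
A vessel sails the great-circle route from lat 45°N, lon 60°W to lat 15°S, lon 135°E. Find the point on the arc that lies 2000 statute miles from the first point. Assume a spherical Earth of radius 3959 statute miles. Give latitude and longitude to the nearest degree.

Convert each endpoint to a unit vector on the sphere (x = cos φ cos λ, y = cos φ sin λ, z = sin φ).
The central angle between the endpoints is δ = arccos(p₁·p₂) ≈ 2.573 rad (147.4°). The total great-circle distance is δ·R ≈ 2.573 × 3959 ≈ 10187 mi, so the target fraction is f = 2000/10187 ≈ 0.196.
Interpolate at f ≈ 0.196 with slerp weights a = sin((1−f)δ)/sin δ ≈ 1.633, b = sin(fδ)/sin δ ≈ 0.899.
p = a·p₁ + b·p₂ ≈ (-0.037, -0.386, 0.922); φ = arcsin(p_z) ≈ 67.20°, λ = atan2(p_y, p_x) ≈ -95.45°.

≈ lat 67°N, lon 95°W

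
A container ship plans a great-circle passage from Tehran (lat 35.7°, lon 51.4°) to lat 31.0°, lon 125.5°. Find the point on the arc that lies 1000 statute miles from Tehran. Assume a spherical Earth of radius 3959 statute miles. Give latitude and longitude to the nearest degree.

≈ lat 39°, lon 69°

Convert each endpoint to a unit vector on the sphere (x = cos φ cos λ, y = cos φ sin λ, z = sin φ).
The central angle between the endpoints is δ = arccos(p₁·p₂) ≈ 1.057 rad (60.6°). The total great-circle distance is δ·R ≈ 1.057 × 3959 ≈ 4186 mi, so the target fraction is f = 1000/4186 ≈ 0.239.
Interpolate at f ≈ 0.239 with slerp weights a = sin((1−f)δ)/sin δ ≈ 0.827, b = sin(fδ)/sin δ ≈ 0.287.
p = a·p₁ + b·p₂ ≈ (0.276, 0.725, 0.631); φ = arcsin(p_z) ≈ 39.09°, λ = atan2(p_y, p_x) ≈ 69.14°.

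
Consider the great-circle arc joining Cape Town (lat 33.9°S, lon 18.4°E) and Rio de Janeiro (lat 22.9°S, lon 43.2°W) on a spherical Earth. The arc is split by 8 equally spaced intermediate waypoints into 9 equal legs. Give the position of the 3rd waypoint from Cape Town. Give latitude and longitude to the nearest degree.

The haversine formula gives a central angle δ ≈ 0.951 rad (54.5°) between the endpoints.
Interpolate at f = 3/9 with slerp weights a = sin((1−f)δ)/sin δ ≈ 0.728, b = sin(fδ)/sin δ ≈ 0.383.
p = a·p₁ + b·p₂ ≈ (0.830, -0.051, -0.555); φ = arcsin(p_z) ≈ -33.71°, λ = atan2(p_y, p_x) ≈ -3.50°.

≈ lat 34°S, lon 4°W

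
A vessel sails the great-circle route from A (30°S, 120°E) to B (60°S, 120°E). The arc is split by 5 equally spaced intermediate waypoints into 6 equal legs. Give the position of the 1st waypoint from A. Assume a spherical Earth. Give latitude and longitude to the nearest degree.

The haversine formula gives a central angle δ ≈ 0.524 rad (30.0°) between the endpoints.
Interpolate at f = 1/6 with slerp weights a = sin((1−f)δ)/sin δ ≈ 0.845, b = sin(fδ)/sin δ ≈ 0.174.
p = a·p₁ + b·p₂ ≈ (-0.410, 0.709, -0.574); φ = arcsin(p_z) ≈ -35.00°, λ = atan2(p_y, p_x) ≈ 120.00°.

≈ (35°S, 120°E)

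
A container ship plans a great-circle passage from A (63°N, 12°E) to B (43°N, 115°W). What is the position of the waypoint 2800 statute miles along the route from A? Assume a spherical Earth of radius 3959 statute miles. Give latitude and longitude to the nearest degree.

≈ (65°N, 92°W)

From cos δ = sin φ₁ sin φ₂ + cos φ₁ cos φ₂ cos Δλ, the central angle is δ ≈ 1.151 rad (65.9°). The total great-circle distance is δ·R ≈ 1.151 × 3959 ≈ 4556 mi, so the target fraction is f = 2800/4556 ≈ 0.615.
Interpolate at f ≈ 0.615 with slerp weights a = sin((1−f)δ)/sin δ ≈ 0.470, b = sin(fδ)/sin δ ≈ 0.712.
p = a·p₁ + b·p₂ ≈ (-0.011, -0.427, 0.904); φ = arcsin(p_z) ≈ 64.69°, λ = atan2(p_y, p_x) ≈ -91.51°.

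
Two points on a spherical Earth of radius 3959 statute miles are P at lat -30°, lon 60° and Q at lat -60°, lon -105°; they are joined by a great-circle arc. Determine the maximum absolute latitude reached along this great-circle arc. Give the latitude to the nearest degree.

≈ -84°

The great circle lies in the plane with unit normal n̂ = (p₁ × p₂)/|p₁ × p₂|.
Here n̂_z ≈ -0.112; the vertex latitude is φ_max = arccos|n̂_z| ≈ 83.6°.
Check via Clairaut: cos φ_max = |cos φ₁| · sin C = cos(30.0°)·sin(172.6°) ≈ 0.112, again giving ≈ 83.6°.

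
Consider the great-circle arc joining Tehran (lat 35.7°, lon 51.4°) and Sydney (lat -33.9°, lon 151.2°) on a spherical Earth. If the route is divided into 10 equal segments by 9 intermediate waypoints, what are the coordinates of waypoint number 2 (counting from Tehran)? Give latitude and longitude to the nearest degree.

Convert each endpoint to a unit vector on the sphere (x = cos φ cos λ, y = cos φ sin λ, z = sin φ).
The central angle between the endpoints is δ = arccos(p₁·p₂) ≈ 2.027 rad (116.1°).
Interpolate at f = 2/10 with slerp weights a = sin((1−f)δ)/sin δ ≈ 1.112, b = sin(fδ)/sin δ ≈ 0.439.
p = a·p₁ + b·p₂ ≈ (0.244, 0.882, 0.404); φ = arcsin(p_z) ≈ 23.84°, λ = atan2(p_y, p_x) ≈ 74.52°.

≈ lat 24°, lon 75°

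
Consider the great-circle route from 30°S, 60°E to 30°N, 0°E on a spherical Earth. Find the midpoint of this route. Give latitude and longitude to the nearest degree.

Write both endpoints as unit vectors p₁, p₂ with components (cos φ cos λ, cos φ sin λ, sin φ).
The central angle between the endpoints is δ = arccos(p₁·p₂) ≈ 1.445 rad (82.8°).
Interpolate at f = 1/2 with slerp weights a = sin((1−f)δ)/sin δ ≈ 0.667, b = sin(fδ)/sin δ ≈ 0.667.
p = a·p₁ + b·p₂ ≈ (0.866, 0.500, 0.000); φ = arcsin(p_z) ≈ 0.00°, λ = atan2(p_y, p_x) ≈ 30.00°.

≈ 0°N, 30°E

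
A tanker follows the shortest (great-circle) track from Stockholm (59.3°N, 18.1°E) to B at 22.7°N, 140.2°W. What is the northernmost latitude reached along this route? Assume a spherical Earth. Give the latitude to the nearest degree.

≈ 80°N

The great circle lies in the plane with unit normal n̂ = (p₁ × p₂)/|p₁ × p₂|.
Here n̂_z ≈ -0.175; the vertex latitude is φ_max = arccos|n̂_z| ≈ 79.9°.
Check via Clairaut: cos φ_max = |cos φ₁| · sin C = cos(59.3°)·sin(20.1°) ≈ 0.175, again giving ≈ 79.9°.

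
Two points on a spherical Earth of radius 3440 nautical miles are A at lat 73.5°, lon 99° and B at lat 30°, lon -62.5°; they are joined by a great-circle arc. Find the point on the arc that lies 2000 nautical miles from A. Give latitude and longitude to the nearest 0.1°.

Convert each endpoint to a unit vector on the sphere (x = cos φ cos λ, y = cos φ sin λ, z = sin φ).
The central angle between the endpoints is δ = arccos(p₁·p₂) ≈ 1.322 rad (75.7°). The total great-circle distance is δ·R ≈ 1.322 × 3440 ≈ 4548 nmi, so the target fraction is f = 2000/4548 ≈ 0.440.
Interpolate at f ≈ 0.440 with slerp weights a = sin((1−f)δ)/sin δ ≈ 0.696, b = sin(fδ)/sin δ ≈ 0.567.
p = a·p₁ + b·p₂ ≈ (0.196, -0.240, 0.951); φ = arcsin(p_z) ≈ 71.96°, λ = atan2(p_y, p_x) ≈ -50.81°.

≈ lat 72.0°, lon -50.8°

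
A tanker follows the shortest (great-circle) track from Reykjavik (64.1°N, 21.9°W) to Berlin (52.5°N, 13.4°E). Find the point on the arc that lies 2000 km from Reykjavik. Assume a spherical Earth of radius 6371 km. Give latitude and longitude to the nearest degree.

Write both endpoints as unit vectors p₁, p₂ with components (cos φ cos λ, cos φ sin λ, sin φ).
The central angle between the endpoints is δ = arccos(p₁·p₂) ≈ 0.375 rad (21.5°). The total great-circle distance is δ·R ≈ 0.375 × 6371 ≈ 2386 km, so the target fraction is f = 2000/2386 ≈ 0.838.
Interpolate at f ≈ 0.838 with slerp weights a = sin((1−f)δ)/sin δ ≈ 0.166, b = sin(fδ)/sin δ ≈ 0.844.
p = a·p₁ + b·p₂ ≈ (0.567, 0.092, 0.819); φ = arcsin(p_z) ≈ 54.94°, λ = atan2(p_y, p_x) ≈ 9.23°.

≈ (55°N, 9°E)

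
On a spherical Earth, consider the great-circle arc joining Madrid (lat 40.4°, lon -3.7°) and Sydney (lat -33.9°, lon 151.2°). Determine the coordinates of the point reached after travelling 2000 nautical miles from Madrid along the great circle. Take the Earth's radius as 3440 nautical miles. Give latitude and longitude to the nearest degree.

≈ lat 38°, lon 40°

Write both endpoints as unit vectors p₁, p₂ with components (cos φ cos λ, cos φ sin λ, sin φ).
The central angle between the endpoints is δ = arccos(p₁·p₂) ≈ 2.776 rad (159.0°). The total great-circle distance is δ·R ≈ 2.776 × 3440 ≈ 9549 nmi, so the target fraction is f = 2000/9549 ≈ 0.209.
Interpolate at f ≈ 0.209 with slerp weights a = sin((1−f)δ)/sin δ ≈ 2.270, b = sin(fδ)/sin δ ≈ 1.536.
p = a·p₁ + b·p₂ ≈ (0.608, 0.503, 0.615); φ = arcsin(p_z) ≈ 37.92°, λ = atan2(p_y, p_x) ≈ 39.58°.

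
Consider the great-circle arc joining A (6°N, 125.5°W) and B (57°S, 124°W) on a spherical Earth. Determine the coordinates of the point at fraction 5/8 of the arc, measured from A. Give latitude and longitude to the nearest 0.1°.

Convert each endpoint to a unit vector on the sphere (x = cos φ cos λ, y = cos φ sin λ, z = sin φ).
The central angle between the endpoints is δ = arccos(p₁·p₂) ≈ 1.100 rad (63.0°).
Interpolate at f = 5/8 with slerp weights a = sin((1−f)δ)/sin δ ≈ 0.450, b = sin(fδ)/sin δ ≈ 0.712.
p = a·p₁ + b·p₂ ≈ (-0.477, -0.686, -0.550); φ = arcsin(p_z) ≈ -33.38°, λ = atan2(p_y, p_x) ≈ -124.80°.

≈ (33.4°S, 124.8°W)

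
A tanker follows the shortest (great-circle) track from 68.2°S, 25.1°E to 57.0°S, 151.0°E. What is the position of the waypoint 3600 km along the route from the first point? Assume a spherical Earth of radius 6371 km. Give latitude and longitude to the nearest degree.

The haversine formula gives a central angle δ ≈ 0.850 rad (48.7°) between the endpoints. The total great-circle distance is δ·R ≈ 0.850 × 6371 ≈ 5414 km, so the target fraction is f = 3600/5414 ≈ 0.665.
Interpolate at f ≈ 0.665 with slerp weights a = sin((1−f)δ)/sin δ ≈ 0.374, b = sin(fδ)/sin δ ≈ 0.713.
p = a·p₁ + b·p₂ ≈ (-0.214, 0.247, -0.945); φ = arcsin(p_z) ≈ -70.93°, λ = atan2(p_y, p_x) ≈ 130.86°.

≈ 71°S, 131°E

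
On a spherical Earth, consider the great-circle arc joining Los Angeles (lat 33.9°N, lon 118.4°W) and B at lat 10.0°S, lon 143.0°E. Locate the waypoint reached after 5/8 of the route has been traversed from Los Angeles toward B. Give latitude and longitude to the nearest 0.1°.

≈ lat 11.3°N, lon 175.3°E

Convert each endpoint to a unit vector on the sphere (x = cos φ cos λ, y = cos φ sin λ, z = sin φ).
The central angle between the endpoints is δ = arccos(p₁·p₂) ≈ 1.792 rad (102.7°).
Interpolate at f = 5/8 with slerp weights a = sin((1−f)δ)/sin δ ≈ 0.638, b = sin(fδ)/sin δ ≈ 0.922.
p = a·p₁ + b·p₂ ≈ (-0.977, 0.081, 0.196); φ = arcsin(p_z) ≈ 11.28°, λ = atan2(p_y, p_x) ≈ 175.27°.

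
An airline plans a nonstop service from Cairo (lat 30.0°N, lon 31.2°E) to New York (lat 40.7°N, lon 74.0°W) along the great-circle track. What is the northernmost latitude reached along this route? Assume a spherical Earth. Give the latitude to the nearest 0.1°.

≈ 50.1°N

The great circle lies in the plane with unit normal n̂ = (p₁ × p₂)/|p₁ × p₂|.
Here n̂_z ≈ -0.641; the vertex latitude is φ_max = arccos|n̂_z| ≈ 50.1°.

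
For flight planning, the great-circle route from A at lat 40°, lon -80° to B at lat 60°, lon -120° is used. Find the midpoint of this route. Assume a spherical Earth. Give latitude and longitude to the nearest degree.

≈ lat 52°, lon -96°

Convert each endpoint to a unit vector on the sphere (x = cos φ cos λ, y = cos φ sin λ, z = sin φ).
The central angle between the endpoints is δ = arccos(p₁·p₂) ≈ 0.555 rad (31.8°).
Interpolate at f = 1/2 with slerp weights a = sin((1−f)δ)/sin δ ≈ 0.520, b = sin(fδ)/sin δ ≈ 0.520.
p = a·p₁ + b·p₂ ≈ (-0.061, -0.617, 0.784); φ = arcsin(p_z) ≈ 51.66°, λ = atan2(p_y, p_x) ≈ -95.63°.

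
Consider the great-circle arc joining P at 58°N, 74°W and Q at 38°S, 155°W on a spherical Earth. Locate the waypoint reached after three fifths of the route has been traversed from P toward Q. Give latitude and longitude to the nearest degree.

≈ 3°N, 130°W

Convert each endpoint to a unit vector on the sphere (x = cos φ cos λ, y = cos φ sin λ, z = sin φ).
The central angle between the endpoints is δ = arccos(p₁·p₂) ≈ 2.045 rad (117.2°).
Interpolate at f = 3/5 with slerp weights a = sin((1−f)δ)/sin δ ≈ 0.820, b = sin(fδ)/sin δ ≈ 1.058.
p = a·p₁ + b·p₂ ≈ (-0.636, -0.770, 0.044); φ = arcsin(p_z) ≈ 2.53°, λ = atan2(p_y, p_x) ≈ -129.54°.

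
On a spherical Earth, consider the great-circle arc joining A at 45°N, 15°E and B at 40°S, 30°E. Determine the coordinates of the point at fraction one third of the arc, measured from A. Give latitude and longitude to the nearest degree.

Write both endpoints as unit vectors p₁, p₂ with components (cos φ cos λ, cos φ sin λ, sin φ).
The central angle between the endpoints is δ = arccos(p₁·p₂) ≈ 1.502 rad (86.1°).
Interpolate at f = 1/3 with slerp weights a = sin((1−f)δ)/sin δ ≈ 0.844, b = sin(fδ)/sin δ ≈ 0.481.
p = a·p₁ + b·p₂ ≈ (0.896, 0.339, 0.288); φ = arcsin(p_z) ≈ 16.72°, λ = atan2(p_y, p_x) ≈ 20.72°.

≈ 17°N, 21°E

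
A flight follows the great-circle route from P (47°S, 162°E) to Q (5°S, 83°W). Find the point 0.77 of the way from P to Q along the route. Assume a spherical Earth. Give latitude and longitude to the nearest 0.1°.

≈ (22.9°S, 99.0°W)

Convert each endpoint to a unit vector on the sphere (x = cos φ cos λ, y = cos φ sin λ, z = sin φ).
The central angle between the endpoints is δ = arccos(p₁·p₂) ≈ 1.796 rad (102.9°).
Interpolate at f = 0.77 with slerp weights a = sin((1−f)δ)/sin δ ≈ 0.412, b = sin(fδ)/sin δ ≈ 1.008.
p = a·p₁ + b·p₂ ≈ (-0.145, -0.910, -0.389); φ = arcsin(p_z) ≈ -22.90°, λ = atan2(p_y, p_x) ≈ -99.04°.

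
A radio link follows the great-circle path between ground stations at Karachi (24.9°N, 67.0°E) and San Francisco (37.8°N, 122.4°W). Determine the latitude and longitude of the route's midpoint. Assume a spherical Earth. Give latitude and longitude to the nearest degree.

The haversine formula gives a central angle δ ≈ 2.036 rad (116.7°) between the endpoints.
Interpolate at f = 1/2 with slerp weights a = sin((1−f)δ)/sin δ ≈ 0.953, b = sin(fδ)/sin δ ≈ 0.953.
p = a·p₁ + b·p₂ ≈ (-0.066, 0.160, 0.985); φ = arcsin(p_z) ≈ 80.05°, λ = atan2(p_y, p_x) ≈ 112.35°.

≈ (80°N, 112°E)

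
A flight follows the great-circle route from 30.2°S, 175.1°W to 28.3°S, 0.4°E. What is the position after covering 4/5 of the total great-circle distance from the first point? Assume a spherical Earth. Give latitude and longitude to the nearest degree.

≈ 52°S, 3°W

Write both endpoints as unit vectors p₁, p₂ with components (cos φ cos λ, cos φ sin λ, sin φ).
The central angle between the endpoints is δ = arccos(p₁·p₂) ≈ 2.118 rad (121.3°).
Interpolate at f = 4/5 with slerp weights a = sin((1−f)δ)/sin δ ≈ 0.481, b = sin(fδ)/sin δ ≈ 1.162.
p = a·p₁ + b·p₂ ≈ (0.609, -0.028, -0.793); φ = arcsin(p_z) ≈ -52.46°, λ = atan2(p_y, p_x) ≈ -2.67°.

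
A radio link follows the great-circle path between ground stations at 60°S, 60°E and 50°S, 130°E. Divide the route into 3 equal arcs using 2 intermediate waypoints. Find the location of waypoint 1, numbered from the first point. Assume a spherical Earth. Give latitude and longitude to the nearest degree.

≈ 61°S, 87°E

Write both endpoints as unit vectors p₁, p₂ with components (cos φ cos λ, cos φ sin λ, sin φ).
The central angle between the endpoints is δ = arccos(p₁·p₂) ≈ 0.687 rad (39.3°).
Interpolate at f = 1/3 with slerp weights a = sin((1−f)δ)/sin δ ≈ 0.697, b = sin(fδ)/sin δ ≈ 0.358.
p = a·p₁ + b·p₂ ≈ (0.026, 0.478, -0.878); φ = arcsin(p_z) ≈ -61.39°, λ = atan2(p_y, p_x) ≈ 86.84°.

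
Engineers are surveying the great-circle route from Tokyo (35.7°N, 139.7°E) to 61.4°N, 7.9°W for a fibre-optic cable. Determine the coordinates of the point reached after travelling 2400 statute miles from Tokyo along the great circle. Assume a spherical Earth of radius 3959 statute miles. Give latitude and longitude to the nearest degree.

The haversine formula gives a central angle δ ≈ 1.386 rad (79.4°) between the endpoints. The total great-circle distance is δ·R ≈ 1.386 × 3959 ≈ 5486 mi, so the target fraction is f = 2400/5486 ≈ 0.438.
Interpolate at f ≈ 0.438 with slerp weights a = sin((1−f)δ)/sin δ ≈ 0.715, b = sin(fδ)/sin δ ≈ 0.580.
p = a·p₁ + b·p₂ ≈ (-0.168, 0.337, 0.926); φ = arcsin(p_z) ≈ 67.85°, λ = atan2(p_y, p_x) ≈ 116.47°.

≈ 68°N, 116°E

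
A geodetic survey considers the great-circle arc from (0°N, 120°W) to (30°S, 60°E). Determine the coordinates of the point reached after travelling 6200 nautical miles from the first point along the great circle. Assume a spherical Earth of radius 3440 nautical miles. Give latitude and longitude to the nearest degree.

≈ (77°S, 60°E)

The haversine formula gives a central angle δ ≈ 2.618 rad (150.0°) between the endpoints. The total great-circle distance is δ·R ≈ 2.618 × 3440 ≈ 9006 nmi, so the target fraction is f = 6200/9006 ≈ 0.688.
Interpolate at f ≈ 0.688 with slerp weights a = sin((1−f)δ)/sin δ ≈ 1.456, b = sin(fδ)/sin δ ≈ 1.947.
p = a·p₁ + b·p₂ ≈ (0.115, 0.199, -0.973); φ = arcsin(p_z) ≈ -76.73°, λ = atan2(p_y, p_x) ≈ 60.00°.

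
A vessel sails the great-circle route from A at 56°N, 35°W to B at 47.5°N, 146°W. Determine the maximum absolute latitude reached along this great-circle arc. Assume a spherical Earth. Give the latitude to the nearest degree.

≈ 66°N

The great circle lies in the plane with unit normal n̂ = (p₁ × p₂)/|p₁ × p₂|.
Here n̂_z ≈ -0.401; the vertex latitude is φ_max = arccos|n̂_z| ≈ 66.4°.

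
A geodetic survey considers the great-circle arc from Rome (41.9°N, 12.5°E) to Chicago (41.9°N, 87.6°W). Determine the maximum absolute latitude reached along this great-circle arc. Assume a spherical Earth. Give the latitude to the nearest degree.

The great circle lies in the plane with unit normal n̂ = (p₁ × p₂)/|p₁ × p₂|.
Here n̂_z ≈ -0.582; the vertex latitude is φ_max = arccos|n̂_z| ≈ 54.4°.
Check via Clairaut: cos φ_max = |cos φ₁| · sin C = cos(41.9°)·sin(51.4°) ≈ 0.582, again giving ≈ 54.4°.

≈ 54°N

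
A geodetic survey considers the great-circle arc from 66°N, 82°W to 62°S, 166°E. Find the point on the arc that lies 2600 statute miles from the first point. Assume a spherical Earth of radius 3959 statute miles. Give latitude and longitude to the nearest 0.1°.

Write both endpoints as unit vectors p₁, p₂ with components (cos φ cos λ, cos φ sin λ, sin φ).
The central angle between the endpoints is δ = arccos(p₁·p₂) ≈ 2.643 rad (151.4°). The total great-circle distance is δ·R ≈ 2.643 × 3959 ≈ 10463 mi, so the target fraction is f = 2600/10463 ≈ 0.249.
Interpolate at f ≈ 0.249 with slerp weights a = sin((1−f)δ)/sin δ ≈ 1.913, b = sin(fδ)/sin δ ≈ 1.276.
p = a·p₁ + b·p₂ ≈ (-0.473, -0.625, 0.621); φ = arcsin(p_z) ≈ 38.35°, λ = atan2(p_y, p_x) ≈ -127.10°.

≈ 38.4°N, 127.1°W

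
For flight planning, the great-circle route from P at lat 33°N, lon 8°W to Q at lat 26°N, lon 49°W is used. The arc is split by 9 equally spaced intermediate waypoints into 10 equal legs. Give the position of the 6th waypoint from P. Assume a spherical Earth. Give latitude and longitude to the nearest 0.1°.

From cos δ = sin φ₁ sin φ₂ + cos φ₁ cos φ₂ cos Δλ, the central angle is δ ≈ 0.631 rad (36.1°).
Interpolate at f = 6/10 with slerp weights a = sin((1−f)δ)/sin δ ≈ 0.423, b = sin(fδ)/sin δ ≈ 0.626.
p = a·p₁ + b·p₂ ≈ (0.721, -0.474, 0.505); φ = arcsin(p_z) ≈ 30.34°, λ = atan2(p_y, p_x) ≈ -33.34°.

≈ lat 30.3°N, lon 33.3°W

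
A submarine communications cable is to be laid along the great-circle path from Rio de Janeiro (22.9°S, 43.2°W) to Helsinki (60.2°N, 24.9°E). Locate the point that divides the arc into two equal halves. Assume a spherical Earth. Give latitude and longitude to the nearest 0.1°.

The haversine formula gives a central angle δ ≈ 1.738 rad (99.6°) between the endpoints.
Interpolate at f = 1/2 with slerp weights a = sin((1−f)δ)/sin δ ≈ 0.775, b = sin(fδ)/sin δ ≈ 0.775.
p = a·p₁ + b·p₂ ≈ (0.869, -0.326, 0.371); φ = arcsin(p_z) ≈ 21.77°, λ = atan2(p_y, p_x) ≈ -20.58°.

≈ (21.8°N, 20.6°W)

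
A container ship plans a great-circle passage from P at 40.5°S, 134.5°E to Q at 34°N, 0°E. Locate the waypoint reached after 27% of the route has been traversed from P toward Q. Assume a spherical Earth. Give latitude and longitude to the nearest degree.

From cos δ = sin φ₁ sin φ₂ + cos φ₁ cos φ₂ cos Δλ, the central angle is δ ≈ 2.507 rad (143.6°).
Interpolate at f = 0.27 with slerp weights a = sin((1−f)δ)/sin δ ≈ 1.629, b = sin(fδ)/sin δ ≈ 1.056.
p = a·p₁ + b·p₂ ≈ (0.007, 0.884, -0.468); φ = arcsin(p_z) ≈ -27.90°, λ = atan2(p_y, p_x) ≈ 89.56°.

≈ 28°S, 90°E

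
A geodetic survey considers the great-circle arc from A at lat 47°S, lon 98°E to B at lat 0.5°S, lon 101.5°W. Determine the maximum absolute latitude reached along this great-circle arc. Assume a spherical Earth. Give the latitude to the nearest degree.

≈ 73°S

The great circle lies in the plane with unit normal n̂ = (p₁ × p₂)/|p₁ × p₂|.
Here n̂_z ≈ +0.295; the vertex latitude is φ_max = arccos|n̂_z| ≈ 72.8°.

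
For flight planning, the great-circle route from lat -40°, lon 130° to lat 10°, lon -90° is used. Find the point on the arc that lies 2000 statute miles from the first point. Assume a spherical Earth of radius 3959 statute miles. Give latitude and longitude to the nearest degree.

≈ lat -48°, lon 169°

Write both endpoints as unit vectors p₁, p₂ with components (cos φ cos λ, cos φ sin λ, sin φ).
The central angle between the endpoints is δ = arccos(p₁·p₂) ≈ 2.332 rad (133.6°). The total great-circle distance is δ·R ≈ 2.332 × 3959 ≈ 9231 mi, so the target fraction is f = 2000/9231 ≈ 0.217.
Interpolate at f ≈ 0.217 with slerp weights a = sin((1−f)δ)/sin δ ≈ 1.336, b = sin(fδ)/sin δ ≈ 0.668.
p = a·p₁ + b·p₂ ≈ (-0.658, 0.126, -0.743); φ = arcsin(p_z) ≈ -47.96°, λ = atan2(p_y, p_x) ≈ 169.17°.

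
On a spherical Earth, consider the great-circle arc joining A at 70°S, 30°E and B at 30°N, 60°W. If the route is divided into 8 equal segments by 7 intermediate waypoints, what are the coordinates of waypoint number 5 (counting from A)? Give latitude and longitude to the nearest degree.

≈ 11°S, 44°W

Write both endpoints as unit vectors p₁, p₂ with components (cos φ cos λ, cos φ sin λ, sin φ).
The central angle between the endpoints is δ = arccos(p₁·p₂) ≈ 2.060 rad (118.0°).
Interpolate at f = 5/8 with slerp weights a = sin((1−f)δ)/sin δ ≈ 0.791, b = sin(fδ)/sin δ ≈ 1.088.
p = a·p₁ + b·p₂ ≈ (0.705, -0.681, -0.199); φ = arcsin(p_z) ≈ -11.48°, λ = atan2(p_y, p_x) ≈ -43.98°.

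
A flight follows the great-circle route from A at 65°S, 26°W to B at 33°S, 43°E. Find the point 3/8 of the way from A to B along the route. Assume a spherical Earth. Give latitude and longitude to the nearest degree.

≈ 58°S, 13°E

Write both endpoints as unit vectors p₁, p₂ with components (cos φ cos λ, cos φ sin λ, sin φ).
The central angle between the endpoints is δ = arccos(p₁·p₂) ≈ 0.901 rad (51.6°).
Interpolate at f = 3/8 with slerp weights a = sin((1−f)δ)/sin δ ≈ 0.681, b = sin(fδ)/sin δ ≈ 0.423.
p = a·p₁ + b·p₂ ≈ (0.518, 0.116, -0.847); φ = arcsin(p_z) ≈ -57.94°, λ = atan2(p_y, p_x) ≈ 12.59°.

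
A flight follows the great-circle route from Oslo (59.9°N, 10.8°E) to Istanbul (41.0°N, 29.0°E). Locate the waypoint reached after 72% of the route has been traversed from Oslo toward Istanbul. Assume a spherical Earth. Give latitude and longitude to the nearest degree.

From cos δ = sin φ₁ sin φ₂ + cos φ₁ cos φ₂ cos Δλ, the central angle is δ ≈ 0.384 rad (22.0°).
Interpolate at f = 0.72 with slerp weights a = sin((1−f)δ)/sin δ ≈ 0.286, b = sin(fδ)/sin δ ≈ 0.729.
p = a·p₁ + b·p₂ ≈ (0.622, 0.294, 0.726); φ = arcsin(p_z) ≈ 46.54°, λ = atan2(p_y, p_x) ≈ 25.26°.

≈ (47°N, 25°E)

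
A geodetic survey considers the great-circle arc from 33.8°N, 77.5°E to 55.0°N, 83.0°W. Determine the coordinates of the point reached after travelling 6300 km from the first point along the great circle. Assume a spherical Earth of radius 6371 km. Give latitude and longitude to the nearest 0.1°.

Write both endpoints as unit vectors p₁, p₂ with components (cos φ cos λ, cos φ sin λ, sin φ).
The central angle between the endpoints is δ = arccos(p₁·p₂) ≈ 1.564 rad (89.6°). The total great-circle distance is δ·R ≈ 1.564 × 6371 ≈ 9967 km, so the target fraction is f = 6300/9967 ≈ 0.632.
Interpolate at f ≈ 0.632 with slerp weights a = sin((1−f)δ)/sin δ ≈ 0.544, b = sin(fδ)/sin δ ≈ 0.835.
p = a·p₁ + b·p₂ ≈ (0.156, -0.034, 0.987); φ = arcsin(p_z) ≈ 80.80°, λ = atan2(p_y, p_x) ≈ -12.28°.

≈ 80.8°N, 12.3°W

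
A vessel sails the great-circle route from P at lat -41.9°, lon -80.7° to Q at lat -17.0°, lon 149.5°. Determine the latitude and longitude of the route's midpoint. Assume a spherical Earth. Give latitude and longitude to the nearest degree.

Convert each endpoint to a unit vector on the sphere (x = cos φ cos λ, y = cos φ sin λ, z = sin φ).
The central angle between the endpoints is δ = arccos(p₁·p₂) ≈ 1.834 rad (105.1°).
Interpolate at f = 1/2 with slerp weights a = sin((1−f)δ)/sin δ ≈ 0.822, b = sin(fδ)/sin δ ≈ 0.822.
p = a·p₁ + b·p₂ ≈ (-0.579, -0.205, -0.789); φ = arcsin(p_z) ≈ -52.14°, λ = atan2(p_y, p_x) ≈ -160.50°.

≈ lat -52°, lon -161°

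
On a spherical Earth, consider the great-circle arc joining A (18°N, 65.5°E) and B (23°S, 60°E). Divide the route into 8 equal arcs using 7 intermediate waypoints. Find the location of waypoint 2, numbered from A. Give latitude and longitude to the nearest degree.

≈ (8°N, 64°E)

Convert each endpoint to a unit vector on the sphere (x = cos φ cos λ, y = cos φ sin λ, z = sin φ).
The central angle between the endpoints is δ = arccos(p₁·p₂) ≈ 0.722 rad (41.4°).
Interpolate at f = 2/8 with slerp weights a = sin((1−f)δ)/sin δ ≈ 0.780, b = sin(fδ)/sin δ ≈ 0.272.
p = a·p₁ + b·p₂ ≈ (0.433, 0.891, 0.135); φ = arcsin(p_z) ≈ 7.75°, λ = atan2(p_y, p_x) ≈ 64.11°.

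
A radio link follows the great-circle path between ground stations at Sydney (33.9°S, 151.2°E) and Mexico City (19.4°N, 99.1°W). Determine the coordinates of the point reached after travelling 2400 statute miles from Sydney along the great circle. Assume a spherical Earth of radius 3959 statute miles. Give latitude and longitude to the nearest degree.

≈ (24°S, 171°W)

Convert each endpoint to a unit vector on the sphere (x = cos φ cos λ, y = cos φ sin λ, z = sin φ).
The central angle between the endpoints is δ = arccos(p₁·p₂) ≈ 2.037 rad (116.7°). The total great-circle distance is δ·R ≈ 2.037 × 3959 ≈ 8063 mi, so the target fraction is f = 2400/8063 ≈ 0.298.
Interpolate at f ≈ 0.298 with slerp weights a = sin((1−f)δ)/sin δ ≈ 1.108, b = sin(fδ)/sin δ ≈ 0.638.
p = a·p₁ + b·p₂ ≈ (-0.901, -0.151, -0.406); φ = arcsin(p_z) ≈ -23.97°, λ = atan2(p_y, p_x) ≈ -170.50°.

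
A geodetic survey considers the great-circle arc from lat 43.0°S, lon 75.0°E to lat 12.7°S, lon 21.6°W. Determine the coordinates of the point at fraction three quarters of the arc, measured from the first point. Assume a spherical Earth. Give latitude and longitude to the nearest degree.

≈ lat 27°S, lon 4°W

From cos δ = sin φ₁ sin φ₂ + cos φ₁ cos φ₂ cos Δλ, the central angle is δ ≈ 1.503 rad (86.1°).
Interpolate at f = 3/4 with slerp weights a = sin((1−f)δ)/sin δ ≈ 0.368, b = sin(fδ)/sin δ ≈ 0.905.
p = a·p₁ + b·p₂ ≈ (0.891, -0.065, -0.450); φ = arcsin(p_z) ≈ -26.73°, λ = atan2(p_y, p_x) ≈ -4.19°.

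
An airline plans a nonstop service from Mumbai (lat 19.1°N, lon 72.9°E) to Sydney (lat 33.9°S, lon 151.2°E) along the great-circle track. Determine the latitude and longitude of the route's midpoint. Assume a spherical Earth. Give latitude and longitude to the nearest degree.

The haversine formula gives a central angle δ ≈ 1.594 rad (91.3°) between the endpoints.
Interpolate at f = 1/2 with slerp weights a = sin((1−f)δ)/sin δ ≈ 0.716, b = sin(fδ)/sin δ ≈ 0.716.
p = a·p₁ + b·p₂ ≈ (-0.322, 0.932, -0.165); φ = arcsin(p_z) ≈ -9.49°, λ = atan2(p_y, p_x) ≈ 109.03°.

≈ lat 9°S, lon 109°E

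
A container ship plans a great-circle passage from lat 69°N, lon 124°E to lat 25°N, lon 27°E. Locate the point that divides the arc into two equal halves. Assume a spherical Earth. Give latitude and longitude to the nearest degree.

≈ lat 55°N, lon 49°E

Write both endpoints as unit vectors p₁, p₂ with components (cos φ cos λ, cos φ sin λ, sin φ).
The central angle between the endpoints is δ = arccos(p₁·p₂) ≈ 1.208 rad (69.2°).
Interpolate at f = 1/2 with slerp weights a = sin((1−f)δ)/sin δ ≈ 0.607, b = sin(fδ)/sin δ ≈ 0.607.
p = a·p₁ + b·p₂ ≈ (0.369, 0.430, 0.824); φ = arcsin(p_z) ≈ 55.47°, λ = atan2(p_y, p_x) ≈ 49.41°.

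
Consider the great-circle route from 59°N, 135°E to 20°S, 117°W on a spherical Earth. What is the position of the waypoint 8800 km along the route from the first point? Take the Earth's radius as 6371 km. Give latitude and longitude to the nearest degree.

The haversine formula gives a central angle δ ≈ 2.029 rad (116.3°) between the endpoints. The total great-circle distance is δ·R ≈ 2.029 × 6371 ≈ 12930 km, so the target fraction is f = 8800/12930 ≈ 0.681.
Interpolate at f ≈ 0.681 with slerp weights a = sin((1−f)δ)/sin δ ≈ 0.673, b = sin(fδ)/sin δ ≈ 1.095.
p = a·p₁ + b·p₂ ≈ (-0.712, -0.672, 0.203); φ = arcsin(p_z) ≈ 11.69°, λ = atan2(p_y, p_x) ≈ -136.68°.

≈ 12°N, 137°W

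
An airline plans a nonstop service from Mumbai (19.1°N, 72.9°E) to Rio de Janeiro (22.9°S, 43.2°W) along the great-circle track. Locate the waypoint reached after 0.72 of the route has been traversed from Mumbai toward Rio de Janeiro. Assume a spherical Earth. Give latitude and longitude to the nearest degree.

Write both endpoints as unit vectors p₁, p₂ with components (cos φ cos λ, cos φ sin λ, sin φ).
The central angle between the endpoints is δ = arccos(p₁·p₂) ≈ 2.106 rad (120.7°).
Interpolate at f = 0.72 with slerp weights a = sin((1−f)δ)/sin δ ≈ 0.647, b = sin(fδ)/sin δ ≈ 1.161.
p = a·p₁ + b·p₂ ≈ (0.959, -0.148, -0.240); φ = arcsin(p_z) ≈ -13.90°, λ = atan2(p_y, p_x) ≈ -8.77°.

≈ 14°S, 9°W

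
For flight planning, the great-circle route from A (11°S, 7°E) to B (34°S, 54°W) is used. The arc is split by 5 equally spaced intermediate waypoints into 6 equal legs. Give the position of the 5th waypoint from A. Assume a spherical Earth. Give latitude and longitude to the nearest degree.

Convert each endpoint to a unit vector on the sphere (x = cos φ cos λ, y = cos φ sin λ, z = sin φ).
The central angle between the endpoints is δ = arccos(p₁·p₂) ≈ 1.046 rad (59.9°).
Interpolate at f = 5/6 with slerp weights a = sin((1−f)δ)/sin δ ≈ 0.200, b = sin(fδ)/sin δ ≈ 0.884.
p = a·p₁ + b·p₂ ≈ (0.626, -0.569, -0.533); φ = arcsin(p_z) ≈ -32.19°, λ = atan2(p_y, p_x) ≈ -42.27°.

≈ (32°S, 42°W)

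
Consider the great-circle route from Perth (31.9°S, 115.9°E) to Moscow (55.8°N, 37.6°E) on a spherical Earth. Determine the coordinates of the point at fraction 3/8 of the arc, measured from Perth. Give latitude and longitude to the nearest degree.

≈ (3°N, 93°E)

Convert each endpoint to a unit vector on the sphere (x = cos φ cos λ, y = cos φ sin λ, z = sin φ).
The central angle between the endpoints is δ = arccos(p₁·p₂) ≈ 1.918 rad (109.9°).
Interpolate at f = 3/8 with slerp weights a = sin((1−f)δ)/sin δ ≈ 0.991, b = sin(fδ)/sin δ ≈ 0.701.
p = a·p₁ + b·p₂ ≈ (-0.055, 0.997, 0.056); φ = arcsin(p_z) ≈ 3.21°, λ = atan2(p_y, p_x) ≈ 93.18°.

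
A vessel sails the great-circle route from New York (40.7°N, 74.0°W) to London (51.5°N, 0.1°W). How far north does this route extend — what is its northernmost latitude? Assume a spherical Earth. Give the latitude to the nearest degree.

≈ 54°N

The great circle lies in the plane with unit normal n̂ = (p₁ × p₂)/|p₁ × p₂|.
Here n̂_z ≈ +0.591; the vertex latitude is φ_max = arccos|n̂_z| ≈ 53.8°.
Check via Clairaut: cos φ_max = |cos φ₁| · sin C = cos(40.7°)·sin(51.2°) ≈ 0.591, again giving ≈ 53.8°.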